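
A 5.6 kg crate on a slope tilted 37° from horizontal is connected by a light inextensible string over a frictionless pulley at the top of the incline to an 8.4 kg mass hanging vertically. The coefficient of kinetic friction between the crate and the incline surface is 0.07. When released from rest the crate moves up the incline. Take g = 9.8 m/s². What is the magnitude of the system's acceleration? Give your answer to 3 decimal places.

3.302 m/s²

For the crate on the incline: the weight component along the slope is m₁g sin 37° = 5.6 × 9.8 × 0.6018 = 33.027 N and the normal force is N = m₁g cos 37° = 43.829 N.
Kinetic friction opposes the crate's motion up the incline: f = μN = 0.07 × 43.829 = 3.068 N acting down the slope.
Newton's second law for the crate (up-slope positive): T − 33.027 − 3.068 = 5.6 a. For the hanging mass (downward positive): 8.4 × 9.8 − T = 8.4 a.
Adding the two equations eliminates T: 46.225 = 14 a, so a = 3.3018 m/s².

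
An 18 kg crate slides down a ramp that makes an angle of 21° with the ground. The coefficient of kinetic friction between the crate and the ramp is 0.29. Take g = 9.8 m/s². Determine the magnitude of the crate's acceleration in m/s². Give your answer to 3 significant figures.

0.859 m/s²

Resolving the weight along the incline: the component pulling the crate down the slope is mg sin 21° = 18 × 9.8 × 0.3584 = 63.222 N, and the normal force is N = mg cos 21° = 18 × 9.8 × 0.9336 = 164.687 N.
Kinetic friction acts up the slope with magnitude f = μN = 0.29 × 164.687 = 47.759 N.
Net force along the incline is 63.222 − 47.759 = 15.463 N, so a = 15.463 / 18 = 0.8591 m/s².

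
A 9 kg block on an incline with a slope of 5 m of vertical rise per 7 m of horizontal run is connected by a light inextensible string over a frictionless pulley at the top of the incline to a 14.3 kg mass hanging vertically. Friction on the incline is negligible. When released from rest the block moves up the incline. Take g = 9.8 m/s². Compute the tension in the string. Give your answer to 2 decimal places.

For the block on the incline: the weight component along the slope is m₁g sin 35.54° = 9 × 9.8 × 0.5812 = 51.262 N and the normal force is N = m₁g cos 35.54° = 71.771 N.
Newton's second law for the block (up-slope positive): T − 51.262 = 9 a. For the hanging mass (downward positive): 14.3 × 9.8 − T = 14.3 a.
Adding the two equations eliminates T: 88.878 = 23.3 a, so a = 3.8145 m/s².
Then from the hanging mass's equation, T = 14.3 × (9.8 − 3.8145) = 85.593 N.

85.59 N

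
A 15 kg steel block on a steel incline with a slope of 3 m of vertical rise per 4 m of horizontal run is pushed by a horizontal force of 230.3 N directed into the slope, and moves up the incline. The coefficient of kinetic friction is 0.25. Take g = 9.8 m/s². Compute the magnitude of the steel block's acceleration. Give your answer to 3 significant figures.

2.14 m/s²

The horizontal push has components F cos 36.87° = 230.3 × 0.8000 = 184.240 N up the incline and F sin 36.87° = 230.3 × 0.6000 = 138.180 N pressing into the surface.
The normal force is therefore N = mg cos 36.87° + F sin 36.87° = 117.600 + 138.180 = 255.780 N, and kinetic friction down the slope is μN = 0.25 × 255.780 = 63.945 N.
Along the incline: F cos 36.87° − mg sin 36.87° − μN = ma, so 184.240 − 88.200 − 63.945 = 15 a, giving a = 2.1397 m/s².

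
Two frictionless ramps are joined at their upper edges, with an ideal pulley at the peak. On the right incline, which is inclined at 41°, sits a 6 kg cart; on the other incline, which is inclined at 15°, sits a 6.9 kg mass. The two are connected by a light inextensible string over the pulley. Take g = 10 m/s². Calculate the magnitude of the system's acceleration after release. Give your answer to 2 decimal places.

1.67 m/s²

Resolve each weight along its own incline: the 6 kg mass has component 6 × 10 × sin 41° = 39.364 N down its slope, and the 6.9 kg mass has 6.9 × 10 × sin 15° = 17.859 N down its slope.
The 6 kg side's 39.364 N exceeds the other side's 17.859 N, so that mass slides down and the 6.9 kg mass slides up. Taking that direction as positive, Newton's second law for the whole system gives 39.364 − 17.859 = (6 + 6.9) a, so a = 21.505 / 12.9 = 1.6671 m/s².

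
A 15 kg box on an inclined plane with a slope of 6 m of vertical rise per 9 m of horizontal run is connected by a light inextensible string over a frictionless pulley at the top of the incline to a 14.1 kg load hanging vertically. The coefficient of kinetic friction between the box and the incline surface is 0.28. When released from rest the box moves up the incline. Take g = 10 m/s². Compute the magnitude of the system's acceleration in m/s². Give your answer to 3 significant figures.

0.785 m/s²

For the box on the incline: the weight component along the slope is m₁g sin 33.69° = 15 × 10 × 0.5547 = 83.205 N and the normal force is N = m₁g cos 33.69° = 124.808 N.
Kinetic friction opposes the box's motion up the incline: f = μN = 0.28 × 124.808 = 34.946 N acting down the slope.
Newton's second law for the box (up-slope positive): T − 83.205 − 34.946 = 15 a. For the hanging load (downward positive): 14.1 × 10 − T = 14.1 a.
Adding the two equations eliminates T: 22.849 = 29.1 a, so a = 0.7852 m/s².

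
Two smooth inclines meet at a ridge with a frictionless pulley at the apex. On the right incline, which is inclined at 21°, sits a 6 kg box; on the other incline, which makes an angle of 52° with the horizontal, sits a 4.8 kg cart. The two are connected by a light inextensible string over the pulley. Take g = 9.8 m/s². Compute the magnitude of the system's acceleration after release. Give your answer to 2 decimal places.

Resolve each weight along its own incline: the 6 kg mass has component 6 × 9.8 × sin 21° = 21.072 N down its slope, and the 4.8 kg mass has 4.8 × 9.8 × sin 52° = 37.068 N down its slope.
The 4.8 kg side's 37.068 N exceeds the other side's 21.072 N, so that mass slides down and the 6 kg mass slides up. Taking that direction as positive, Newton's second law for the whole system gives 37.068 − 21.072 = (6 + 4.8) a, so a = 15.996 / 10.8 = 1.4811 m/s².

1.48 m/s²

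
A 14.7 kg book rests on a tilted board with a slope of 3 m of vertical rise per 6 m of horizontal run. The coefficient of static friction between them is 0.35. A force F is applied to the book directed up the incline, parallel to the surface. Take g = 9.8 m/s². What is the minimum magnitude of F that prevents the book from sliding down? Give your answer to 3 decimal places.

The normal force is N = mg cos 26.57° = 128.851 N. With F at its minimum the book is on the verge of sliding down, so static friction is at its maximum μ_s N = 0.35 × 128.851 = 45.098 N and acts up the slope.
Equilibrium along the incline: F + μ_s N = mg sin 26.57°, so F = 64.426 − 45.098 = 19.328 N.

19.328 N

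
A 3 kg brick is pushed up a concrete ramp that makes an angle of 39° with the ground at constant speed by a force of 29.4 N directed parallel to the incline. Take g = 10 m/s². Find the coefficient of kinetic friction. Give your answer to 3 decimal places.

0.451

At constant speed ΣF = 0 along the incline. The applied 29.4 N acts up the slope; the weight component mg sin 39° = 18.880 N and kinetic friction μN both act down the slope.
So 29.4 = 18.880 + μ × 23.314, giving μ = (29.4 − 18.880) / 23.314 = 0.4512.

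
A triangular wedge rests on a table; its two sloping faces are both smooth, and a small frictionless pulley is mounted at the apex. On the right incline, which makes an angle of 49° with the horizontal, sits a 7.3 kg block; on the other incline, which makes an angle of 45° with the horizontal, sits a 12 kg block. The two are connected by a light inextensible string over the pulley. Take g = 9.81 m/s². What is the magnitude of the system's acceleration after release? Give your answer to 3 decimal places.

Resolve each weight along its own incline: the 7.3 kg mass has component 7.3 × 9.81 × sin 49° = 54.047 N down its slope, and the 12 kg mass has 12 × 9.81 × sin 45° = 83.241 N down its slope.
The 12 kg side's 83.241 N exceeds the other side's 54.047 N, so that mass slides down and the 7.3 kg mass slides up. Taking that direction as positive, Newton's second law for the whole system gives 83.241 − 54.047 = (7.3 + 12) a, so a = 29.194 / 19.3 = 1.5126 m/s².

1.513 m/s²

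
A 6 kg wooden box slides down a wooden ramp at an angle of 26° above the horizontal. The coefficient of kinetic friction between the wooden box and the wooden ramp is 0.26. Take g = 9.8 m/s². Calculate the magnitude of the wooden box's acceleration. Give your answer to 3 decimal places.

Resolving the weight along the incline: the component pulling the wooden box down the slope is mg sin 26° = 6 × 9.8 × 0.4384 = 25.778 N, and the normal force is N = mg cos 26° = 6 × 9.8 × 0.8988 = 52.849 N.
Kinetic friction acts up the slope with magnitude f = μN = 0.26 × 52.849 = 13.741 N.
Net force along the incline is 25.778 − 13.741 = 12.037 N, so a = 12.037 / 6 = 2.0062 m/s².

2.006 m/s²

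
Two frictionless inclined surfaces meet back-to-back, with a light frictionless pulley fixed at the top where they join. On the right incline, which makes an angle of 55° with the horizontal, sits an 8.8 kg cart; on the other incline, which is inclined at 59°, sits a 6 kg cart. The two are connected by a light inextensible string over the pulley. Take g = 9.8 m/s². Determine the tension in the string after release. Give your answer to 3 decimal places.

Resolve each weight along its own incline: the 8.8 kg mass has component 8.8 × 9.8 × sin 55° = 70.644 N down its slope, and the 6 kg mass has 6 × 9.8 × sin 59° = 50.401 N down its slope.
The 8.8 kg side's 70.644 N exceeds the other side's 50.401 N, so that mass slides down and the 6 kg mass slides up. Taking that direction as positive, Newton's second law for the whole system gives 70.644 − 50.401 = (8.8 + 6) a, so a = 20.243 / 14.8 = 1.3678 m/s².
For the 6 kg mass (up-slope positive): T − 50.401 = 6 × 1.3678, so T = 58.608 N.

58.608 N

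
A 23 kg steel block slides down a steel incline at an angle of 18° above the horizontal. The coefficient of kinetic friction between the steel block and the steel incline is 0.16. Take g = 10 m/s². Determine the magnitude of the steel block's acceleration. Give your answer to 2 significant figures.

1.6 m/s²

Resolving the weight along the incline: the component pulling the steel block down the slope is mg sin 18° = 23 × 10 × 0.3090 = 71.070 N, and the normal force is N = mg cos 18° = 23 × 10 × 0.9511 = 218.753 N.
Kinetic friction acts up the slope with magnitude f = μN = 0.16 × 218.753 = 35.000 N.
Net force along the incline is 71.070 − 35.000 = 36.070 N, so a = 36.070 / 23 = 1.5683 m/s².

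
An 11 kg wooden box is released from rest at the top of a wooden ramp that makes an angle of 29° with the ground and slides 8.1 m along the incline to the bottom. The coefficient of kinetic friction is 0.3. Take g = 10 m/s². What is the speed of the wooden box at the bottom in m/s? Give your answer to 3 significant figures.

The weight component along the incline is mg sin 29° = 53.329 N and the normal force is N = mg cos 29° = 96.208 N.
Friction up the slope is f = μN = 0.3 × 96.208 = 28.862 N, so the net downslope force is 53.329 − 28.862 = 24.467 N and a = 24.467 / 11 = 2.2243 m/s².
Starting from rest over a distance of 8.1 m, v² = 2aL = 2 × 2.2243 × 8.1 = 36.0337, so v = 6.0028 m/s.

6.00 m/s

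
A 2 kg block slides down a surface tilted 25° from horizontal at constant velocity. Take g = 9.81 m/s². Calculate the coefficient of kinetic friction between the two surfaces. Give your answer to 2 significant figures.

0.47

At constant velocity the net force along the incline is zero: mg sin 25° = μ mg cos 25°.
So μ = tan 25° = 0.4226 / 0.9063 = 0.4663.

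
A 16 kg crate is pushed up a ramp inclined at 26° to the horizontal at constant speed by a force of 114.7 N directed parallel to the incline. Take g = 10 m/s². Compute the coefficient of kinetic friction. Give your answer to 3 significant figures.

At constant speed ΣF = 0 along the incline. The applied 114.7 N acts up the slope; the weight component mg sin 26° = 70.139 N and kinetic friction μN both act down the slope.
So 114.7 = 70.139 + μ × 143.807, giving μ = (114.7 − 70.139) / 143.807 = 0.3099.

0.310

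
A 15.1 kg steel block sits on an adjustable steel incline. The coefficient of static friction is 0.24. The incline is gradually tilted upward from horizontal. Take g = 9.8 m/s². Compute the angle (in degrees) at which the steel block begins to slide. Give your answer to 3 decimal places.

At the threshold of sliding, static friction is at its maximum μ_s N and exactly balances the weight component along the incline: mg sin θ = μ_s mg cos θ.
Hence tan θ = μ_s = 0.24, so θ = arctan(0.24) = 13.4957°.

13.496°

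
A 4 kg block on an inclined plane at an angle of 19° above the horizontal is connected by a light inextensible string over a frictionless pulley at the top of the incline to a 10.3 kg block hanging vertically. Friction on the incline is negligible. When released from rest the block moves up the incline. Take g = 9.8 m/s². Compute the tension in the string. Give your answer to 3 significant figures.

37.4 N

For the block on the incline: the weight component along the slope is m₁g sin 19° = 4 × 9.8 × 0.3256 = 12.764 N and the normal force is N = m₁g cos 19° = 37.064 N.
Newton's second law for the block (up-slope positive): T − 12.764 = 4 a. For the hanging block (downward positive): 10.3 × 9.8 − T = 10.3 a.
Adding the two equations eliminates T: 88.176 = 14.3 a, so a = 6.1662 m/s².
Then from the hanging block's equation, T = 10.3 × (9.8 − 6.1662) = 37.428 N.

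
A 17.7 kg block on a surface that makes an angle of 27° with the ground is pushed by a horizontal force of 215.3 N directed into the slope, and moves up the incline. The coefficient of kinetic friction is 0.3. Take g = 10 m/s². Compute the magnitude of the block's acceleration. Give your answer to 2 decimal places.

The horizontal push has components F cos 27° = 215.3 × 0.8910 = 191.832 N up the incline and F sin 27° = 215.3 × 0.4540 = 97.746 N pressing into the surface.
The normal force is therefore N = mg cos 27° + F sin 27° = 157.707 + 97.746 = 255.453 N, and kinetic friction down the slope is μN = 0.3 × 255.453 = 76.636 N.
Along the incline: F cos 27° − mg sin 27° − μN = ma, so 191.832 − 80.358 − 76.636 = 17.7 a, giving a = 1.9682 m/s².

1.97 m/s²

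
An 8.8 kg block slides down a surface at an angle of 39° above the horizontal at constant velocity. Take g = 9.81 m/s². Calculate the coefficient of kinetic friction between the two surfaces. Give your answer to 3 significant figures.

At constant velocity the net force along the incline is zero: mg sin 39° = μ mg cos 39°.
So μ = tan 39° = 0.6293 / 0.7771 = 0.8098.

0.810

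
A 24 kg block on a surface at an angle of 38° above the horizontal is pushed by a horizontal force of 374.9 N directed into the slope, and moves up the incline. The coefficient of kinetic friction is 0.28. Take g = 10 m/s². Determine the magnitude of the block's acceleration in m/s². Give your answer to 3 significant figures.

1.25 m/s²

The horizontal push has components F cos 38° = 374.9 × 0.7880 = 295.421 N up the incline and F sin 38° = 374.9 × 0.6157 = 230.826 N pressing into the surface.
The normal force is therefore N = mg cos 38° + F sin 38° = 189.120 + 230.826 = 419.946 N, and kinetic friction down the slope is μN = 0.28 × 419.946 = 117.585 N.
Along the incline: F cos 38° − mg sin 38° − μN = ma, so 295.421 − 147.768 − 117.585 = 24 a, giving a = 1.2528 m/s².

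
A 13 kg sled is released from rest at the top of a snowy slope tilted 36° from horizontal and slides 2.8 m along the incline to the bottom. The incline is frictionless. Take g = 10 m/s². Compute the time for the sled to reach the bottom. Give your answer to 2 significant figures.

The weight component along the incline is mg sin 36° = 76.412 N and the normal force is N = mg cos 36° = 105.172 N.
With no friction, a = g sin 36° = 5.8779 m/s².
Starting from rest, L = ½at², so t = √(2L/a) = √(2 × 2.8 / 5.8779) = 0.9761 s.

0.98 s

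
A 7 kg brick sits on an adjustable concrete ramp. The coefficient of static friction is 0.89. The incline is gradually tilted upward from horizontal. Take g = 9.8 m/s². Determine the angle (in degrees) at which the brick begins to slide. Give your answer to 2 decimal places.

41.67°

At the threshold of sliding, static friction is at its maximum μ_s N and exactly balances the weight component along the incline: mg sin θ = μ_s mg cos θ.
Hence tan θ = μ_s = 0.89, so θ = arctan(0.89) = 41.6691°.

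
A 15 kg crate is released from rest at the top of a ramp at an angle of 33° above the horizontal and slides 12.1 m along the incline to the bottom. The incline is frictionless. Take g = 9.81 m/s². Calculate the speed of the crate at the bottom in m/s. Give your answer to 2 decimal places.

The weight component along the incline is mg sin 33° = 80.144 N and the normal force is N = mg cos 33° = 123.410 N.
With no friction, a = g sin 33° = 5.3429 m/s².
Starting from rest over a distance of 12.1 m, v² = 2aL = 2 × 5.3429 × 12.1 = 129.2982, so v = 11.3709 m/s.

11.37 m/s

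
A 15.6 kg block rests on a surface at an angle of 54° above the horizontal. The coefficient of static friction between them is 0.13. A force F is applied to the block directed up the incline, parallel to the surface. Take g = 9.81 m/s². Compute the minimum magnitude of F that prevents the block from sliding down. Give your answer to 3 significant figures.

The normal force is N = mg cos 54° = 89.952 N. With F at its minimum the block is on the verge of sliding down, so static friction is at its maximum μ_s N = 0.13 × 89.952 = 11.694 N and acts up the slope.
Equilibrium along the incline: F + μ_s N = mg sin 54°, so F = 123.809 − 11.694 = 112.115 N.

112 N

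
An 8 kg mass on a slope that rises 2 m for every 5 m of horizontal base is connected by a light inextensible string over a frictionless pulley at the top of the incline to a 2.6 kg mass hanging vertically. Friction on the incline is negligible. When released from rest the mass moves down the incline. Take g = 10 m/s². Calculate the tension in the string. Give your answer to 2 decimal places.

For the mass on the incline: the weight component along the slope is m₁g sin 21.80° = 8 × 10 × 0.3714 = 29.712 N and the normal force is N = m₁g cos 21.80° = 74.278 N.
Newton's second law for the mass (down-slope positive): 29.712 − T = 8 a. For the hanging mass (upward positive): T − 2.6 × 10 = 2.6 a.
Adding the two equations eliminates T: 3.712 = 10.6 a, so a = 0.3502 m/s².
Then from the hanging mass's equation, T = 2.6 × (10 + 0.3502) = 26.911 N.

26.91 N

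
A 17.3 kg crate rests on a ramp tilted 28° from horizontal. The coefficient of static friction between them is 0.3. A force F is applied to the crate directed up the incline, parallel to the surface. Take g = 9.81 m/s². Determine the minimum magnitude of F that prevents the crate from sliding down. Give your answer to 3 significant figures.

34.7 N

The normal force is N = mg cos 28° = 149.848 N. With F at its minimum the crate is on the verge of sliding down, so static friction is at its maximum μ_s N = 0.3 × 149.848 = 44.954 N and acts up the slope.
Equilibrium along the incline: F + μ_s N = mg sin 28°, so F = 79.675 − 44.954 = 34.721 N.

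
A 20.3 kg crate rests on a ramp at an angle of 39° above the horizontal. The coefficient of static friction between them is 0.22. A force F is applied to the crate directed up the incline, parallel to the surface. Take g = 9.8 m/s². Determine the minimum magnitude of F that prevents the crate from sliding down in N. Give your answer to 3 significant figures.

91.2 N

The normal force is N = mg cos 39° = 154.605 N. With F at its minimum the crate is on the verge of sliding down, so static friction is at its maximum μ_s N = 0.22 × 154.605 = 34.013 N and acts up the slope.
Equilibrium along the incline: F + μ_s N = mg sin 39°, so F = 125.197 − 34.013 = 91.184 N.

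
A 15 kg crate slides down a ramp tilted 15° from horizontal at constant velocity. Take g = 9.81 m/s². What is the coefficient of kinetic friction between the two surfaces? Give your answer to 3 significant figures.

At constant velocity the net force along the incline is zero: mg sin 15° = μ mg cos 15°.
So μ = tan 15° = 0.2588 / 0.9659 = 0.2679.

0.268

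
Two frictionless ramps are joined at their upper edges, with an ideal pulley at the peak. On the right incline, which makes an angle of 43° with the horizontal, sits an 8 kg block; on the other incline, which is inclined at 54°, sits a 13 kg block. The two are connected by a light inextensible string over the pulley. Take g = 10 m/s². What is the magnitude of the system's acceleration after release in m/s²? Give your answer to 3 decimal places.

2.410 m/s²

Resolve each weight along its own incline: the 8 kg mass has component 8 × 10 × sin 43° = 54.560 N down its slope, and the 13 kg mass has 13 × 10 × sin 54° = 105.172 N down its slope.
The 13 kg side's 105.172 N exceeds the other side's 54.560 N, so that mass slides down and the 8 kg mass slides up. Taking that direction as positive, Newton's second law for the whole system gives 105.172 − 54.560 = (8 + 13) a, so a = 50.612 / 21 = 2.4101 m/s².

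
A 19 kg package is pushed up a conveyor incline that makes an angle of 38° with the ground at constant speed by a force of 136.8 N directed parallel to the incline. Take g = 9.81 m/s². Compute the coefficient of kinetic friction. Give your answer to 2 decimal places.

0.15

At constant speed ΣF = 0 along the incline. The applied 136.8 N acts up the slope; the weight component mg sin 38° = 114.753 N and kinetic friction μN both act down the slope.
So 136.8 = 114.753 + μ × 146.877, giving μ = (136.8 − 114.753) / 146.877 = 0.1501.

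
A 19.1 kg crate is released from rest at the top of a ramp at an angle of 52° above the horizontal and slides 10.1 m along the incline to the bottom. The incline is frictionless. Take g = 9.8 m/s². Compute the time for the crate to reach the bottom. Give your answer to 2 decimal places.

The weight component along the incline is mg sin 52° = 147.500 N and the normal force is N = mg cos 52° = 115.240 N.
With no friction, a = g sin 52° = 7.7225 m/s².
Starting from rest, L = ½at², so t = √(2L/a) = √(2 × 10.1 / 7.7225) = 1.6173 s.

1.62 s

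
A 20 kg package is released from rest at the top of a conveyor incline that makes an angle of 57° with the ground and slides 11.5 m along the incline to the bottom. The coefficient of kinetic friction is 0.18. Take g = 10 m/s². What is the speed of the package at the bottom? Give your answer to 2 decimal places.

The weight component along the incline is mg sin 57° = 167.734 N and the normal force is N = mg cos 57° = 108.928 N.
Friction up the slope is f = μN = 0.18 × 108.928 = 19.607 N, so the net downslope force is 167.734 − 19.607 = 148.127 N and a = 148.127 / 20 = 7.4064 m/s².
Starting from rest over a distance of 11.5 m, v² = 2aL = 2 × 7.4064 × 11.5 = 170.3472, so v = 13.0517 m/s.

13.05 m/s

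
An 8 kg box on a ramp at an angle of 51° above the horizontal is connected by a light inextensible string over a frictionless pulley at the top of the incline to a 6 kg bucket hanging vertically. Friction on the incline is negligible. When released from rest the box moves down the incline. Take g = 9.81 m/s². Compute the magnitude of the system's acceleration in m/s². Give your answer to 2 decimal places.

For the box on the incline: the weight component along the slope is m₁g sin 51° = 8 × 9.81 × 0.7771 = 60.987 N and the normal force is N = m₁g cos 51° = 49.389 N.
Newton's second law for the box (down-slope positive): 60.987 − T = 8 a. For the hanging bucket (upward positive): T − 6 × 9.81 = 6 a.
Adding the two equations eliminates T: 2.127 = 14 a, so a = 0.1519 m/s².

0.15 m/s²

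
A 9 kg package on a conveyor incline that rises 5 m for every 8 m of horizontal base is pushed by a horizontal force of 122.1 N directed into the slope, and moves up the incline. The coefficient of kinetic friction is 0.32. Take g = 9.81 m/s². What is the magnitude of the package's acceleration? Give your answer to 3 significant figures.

1.34 m/s²

The horizontal push has components F cos 32.01° = 122.1 × 0.8480 = 103.541 N up the incline and F sin 32.01° = 122.1 × 0.5300 = 64.713 N pressing into the surface.
The normal force is therefore N = mg cos 32.01° + F sin 32.01° = 74.870 + 64.713 = 139.583 N, and kinetic friction down the slope is μN = 0.32 × 139.583 = 44.667 N.
Along the incline: F cos 32.01° − mg sin 32.01° − μN = ma, so 103.541 − 46.794 − 44.667 = 9 a, giving a = 1.3422 m/s².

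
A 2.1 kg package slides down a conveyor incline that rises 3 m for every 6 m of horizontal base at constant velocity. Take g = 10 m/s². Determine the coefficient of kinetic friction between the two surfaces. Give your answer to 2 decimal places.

At constant velocity the net force along the incline is zero: mg sin 26.57° = μ mg cos 26.57°.
So μ = tan 26.57° = 0.4472 / 0.8944 = 0.5000.

0.50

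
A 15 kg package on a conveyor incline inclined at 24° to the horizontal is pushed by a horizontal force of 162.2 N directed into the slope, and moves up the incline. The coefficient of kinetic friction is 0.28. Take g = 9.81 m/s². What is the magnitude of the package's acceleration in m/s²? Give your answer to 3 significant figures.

The horizontal push has components F cos 24° = 162.2 × 0.9135 = 148.170 N up the incline and F sin 24° = 162.2 × 0.4067 = 65.967 N pressing into the surface.
The normal force is therefore N = mg cos 24° + F sin 24° = 134.422 + 65.967 = 200.389 N, and kinetic friction down the slope is μN = 0.28 × 200.389 = 56.109 N.
Along the incline: F cos 24° − mg sin 24° − μN = ma, so 148.170 − 59.846 − 56.109 = 15 a, giving a = 2.1477 m/s².

2.15 m/s²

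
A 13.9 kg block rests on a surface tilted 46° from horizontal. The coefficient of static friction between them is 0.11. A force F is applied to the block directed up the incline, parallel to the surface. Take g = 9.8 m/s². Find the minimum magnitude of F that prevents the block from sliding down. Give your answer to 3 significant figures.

The normal force is N = mg cos 46° = 94.626 N. With F at its minimum the block is on the verge of sliding down, so static friction is at its maximum μ_s N = 0.11 × 94.626 = 10.409 N and acts up the slope.
Equilibrium along the incline: F + μ_s N = mg sin 46°, so F = 97.988 − 10.409 = 87.579 N.

87.6 N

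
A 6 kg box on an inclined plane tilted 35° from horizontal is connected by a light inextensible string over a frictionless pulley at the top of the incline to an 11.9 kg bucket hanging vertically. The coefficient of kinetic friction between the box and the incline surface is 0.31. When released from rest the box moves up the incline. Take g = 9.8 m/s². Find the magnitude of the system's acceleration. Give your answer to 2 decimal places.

For the box on the incline: the weight component along the slope is m₁g sin 35° = 6 × 9.8 × 0.5736 = 33.728 N and the normal force is N = m₁g cos 35° = 48.166 N.
Kinetic friction opposes the box's motion up the incline: f = μN = 0.31 × 48.166 = 14.931 N acting down the slope.
Newton's second law for the box (up-slope positive): T − 33.728 − 14.931 = 6 a. For the hanging bucket (downward positive): 11.9 × 9.8 − T = 11.9 a.
Adding the two equations eliminates T: 67.961 = 17.9 a, so a = 3.7967 m/s².

3.80 m/s²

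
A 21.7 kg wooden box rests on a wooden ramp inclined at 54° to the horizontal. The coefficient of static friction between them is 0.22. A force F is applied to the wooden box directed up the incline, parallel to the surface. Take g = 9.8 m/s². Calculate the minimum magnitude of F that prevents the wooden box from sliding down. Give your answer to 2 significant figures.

140 N

The normal force is N = mg cos 54° = 124.998 N. With F at its minimum the wooden box is on the verge of sliding down, so static friction is at its maximum μ_s N = 0.22 × 124.998 = 27.500 N and acts up the slope.
Equilibrium along the incline: F + μ_s N = mg sin 54°, so F = 172.046 − 27.500 = 144.546 N.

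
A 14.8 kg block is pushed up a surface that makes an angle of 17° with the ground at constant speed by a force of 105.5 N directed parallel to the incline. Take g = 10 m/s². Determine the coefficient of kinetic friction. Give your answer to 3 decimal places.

At constant speed ΣF = 0 along the incline. The applied 105.5 N acts up the slope; the weight component mg sin 17° = 43.271 N and kinetic friction μN both act down the slope.
So 105.5 = 43.271 + μ × 141.533, giving μ = (105.5 − 43.271) / 141.533 = 0.4397.

0.440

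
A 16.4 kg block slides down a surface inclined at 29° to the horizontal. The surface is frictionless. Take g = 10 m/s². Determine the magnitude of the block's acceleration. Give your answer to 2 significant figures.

Resolving the weight along the incline: the component pulling the block down the slope is mg sin 29° = 16.4 × 10 × 0.4848 = 79.507 N, and the normal force is N = mg cos 29° = 16.4 × 10 × 0.8746 = 143.434 N.
With no friction the net force along the incline is 79.507 N, so a = g sin 29° = 79.507 / 16.4 = 4.8480 m/s².

4.8 m/s²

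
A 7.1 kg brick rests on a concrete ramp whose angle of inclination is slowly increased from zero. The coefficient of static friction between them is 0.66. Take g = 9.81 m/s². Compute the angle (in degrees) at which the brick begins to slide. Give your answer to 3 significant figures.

At the threshold of sliding, static friction is at its maximum μ_s N and exactly balances the weight component along the incline: mg sin θ = μ_s mg cos θ.
Hence tan θ = μ_s = 0.66, so θ = arctan(0.66) = 33.4248°.

33.4°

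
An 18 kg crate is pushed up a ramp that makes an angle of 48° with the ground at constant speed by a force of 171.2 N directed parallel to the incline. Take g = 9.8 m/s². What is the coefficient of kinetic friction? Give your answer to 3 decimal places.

At constant speed ΣF = 0 along the incline. The applied 171.2 N acts up the slope; the weight component mg sin 48° = 131.091 N and kinetic friction μN both act down the slope.
So 171.2 = 131.091 + μ × 118.035, giving μ = (171.2 − 131.091) / 118.035 = 0.3398.

0.340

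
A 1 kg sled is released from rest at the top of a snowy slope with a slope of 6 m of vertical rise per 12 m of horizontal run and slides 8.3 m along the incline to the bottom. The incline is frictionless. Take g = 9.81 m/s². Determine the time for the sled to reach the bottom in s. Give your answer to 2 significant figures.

The weight component along the incline is mg sin 26.57° = 4.387 N and the normal force is N = mg cos 26.57° = 8.774 N.
With no friction, a = g sin 26.57° = 4.3872 m/s².
Starting from rest, L = ½at², so t = √(2L/a) = √(2 × 8.3 / 4.3872) = 1.9452 s.

1.9 s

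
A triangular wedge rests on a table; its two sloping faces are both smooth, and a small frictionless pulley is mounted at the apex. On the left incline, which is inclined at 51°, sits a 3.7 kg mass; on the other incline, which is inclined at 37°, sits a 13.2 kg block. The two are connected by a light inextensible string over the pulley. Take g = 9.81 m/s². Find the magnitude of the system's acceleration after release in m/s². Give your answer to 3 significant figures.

Resolve each weight along its own incline: the 3.7 kg mass has component 3.7 × 9.81 × sin 51° = 28.208 N down its slope, and the 13.2 kg mass has 13.2 × 9.81 × sin 37° = 77.930 N down its slope.
The 13.2 kg side's 77.930 N exceeds the other side's 28.208 N, so that mass slides down and the 3.7 kg mass slides up. Taking that direction as positive, Newton's second law for the whole system gives 77.930 − 28.208 = (3.7 + 13.2) a, so a = 49.722 / 16.9 = 2.9421 m/s².

2.94 m/s²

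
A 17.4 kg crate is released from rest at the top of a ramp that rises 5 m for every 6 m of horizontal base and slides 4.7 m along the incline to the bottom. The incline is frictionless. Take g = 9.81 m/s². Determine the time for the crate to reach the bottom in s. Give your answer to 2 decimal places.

1.22 s

The weight component along the incline is mg sin 39.81° = 109.276 N and the normal force is N = mg cos 39.81° = 131.131 N.
With no friction, a = g sin 39.81° = 6.2802 m/s².
Starting from rest, L = ½at², so t = √(2L/a) = √(2 × 4.7 / 6.2802) = 1.2234 s.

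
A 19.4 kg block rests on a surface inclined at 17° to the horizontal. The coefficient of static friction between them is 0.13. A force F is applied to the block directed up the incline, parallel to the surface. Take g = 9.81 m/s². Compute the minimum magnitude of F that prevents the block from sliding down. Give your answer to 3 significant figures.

The normal force is N = mg cos 17° = 181.998 N. With F at its minimum the block is on the verge of sliding down, so static friction is at its maximum μ_s N = 0.13 × 181.998 = 23.660 N and acts up the slope.
Equilibrium along the incline: F + μ_s N = mg sin 17°, so F = 55.642 − 23.660 = 31.982 N.

32.0 N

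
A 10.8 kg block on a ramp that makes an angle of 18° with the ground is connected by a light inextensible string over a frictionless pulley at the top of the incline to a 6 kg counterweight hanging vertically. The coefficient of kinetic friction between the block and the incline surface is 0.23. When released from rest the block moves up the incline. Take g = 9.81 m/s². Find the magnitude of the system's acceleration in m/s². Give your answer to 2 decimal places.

For the block on the incline: the weight component along the slope is m₁g sin 18° = 10.8 × 9.81 × 0.3090 = 32.738 N and the normal force is N = m₁g cos 18° = 100.763 N.
Kinetic friction opposes the block's motion up the incline: f = μN = 0.23 × 100.763 = 23.175 N acting down the slope.
Newton's second law for the block (up-slope positive): T − 32.738 − 23.175 = 10.8 a. For the hanging counterweight (downward positive): 6 × 9.81 − T = 6 a.
Adding the two equations eliminates T: 2.947 = 16.8 a, so a = 0.1754 m/s².

0.18 m/s²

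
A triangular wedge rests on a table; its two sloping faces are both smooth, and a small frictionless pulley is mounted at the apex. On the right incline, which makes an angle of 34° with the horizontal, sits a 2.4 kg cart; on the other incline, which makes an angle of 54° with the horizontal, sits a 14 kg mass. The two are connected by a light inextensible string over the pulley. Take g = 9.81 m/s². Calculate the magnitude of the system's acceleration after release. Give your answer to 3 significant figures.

Resolve each weight along its own incline: the 2.4 kg mass has component 2.4 × 9.81 × sin 34° = 13.166 N down its slope, and the 14 kg mass has 14 × 9.81 × sin 54° = 111.110 N down its slope.
The 14 kg side's 111.110 N exceeds the other side's 13.166 N, so that mass slides down and the 2.4 kg mass slides up. Taking that direction as positive, Newton's second law for the whole system gives 111.110 − 13.166 = (2.4 + 14) a, so a = 97.944 / 16.4 = 5.9722 m/s².

5.97 m/s²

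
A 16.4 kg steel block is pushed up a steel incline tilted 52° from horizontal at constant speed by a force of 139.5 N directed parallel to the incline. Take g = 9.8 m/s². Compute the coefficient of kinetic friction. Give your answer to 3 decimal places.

At constant speed ΣF = 0 along the incline. The applied 139.5 N acts up the slope; the weight component mg sin 52° = 126.649 N and kinetic friction μN both act down the slope.
So 139.5 = 126.649 + μ × 98.949, giving μ = (139.5 − 126.649) / 98.949 = 0.1299.

0.130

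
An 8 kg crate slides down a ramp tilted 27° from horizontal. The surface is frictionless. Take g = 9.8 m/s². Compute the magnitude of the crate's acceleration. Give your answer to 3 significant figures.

4.45 m/s²

Resolving the weight along the incline: the component pulling the crate down the slope is mg sin 27° = 8 × 9.8 × 0.4540 = 35.594 N, and the normal force is N = mg cos 27° = 8 × 9.8 × 0.8910 = 69.854 N.
With no friction the net force along the incline is 35.594 N, so a = g sin 27° = 35.594 / 8 = 4.4493 m/s².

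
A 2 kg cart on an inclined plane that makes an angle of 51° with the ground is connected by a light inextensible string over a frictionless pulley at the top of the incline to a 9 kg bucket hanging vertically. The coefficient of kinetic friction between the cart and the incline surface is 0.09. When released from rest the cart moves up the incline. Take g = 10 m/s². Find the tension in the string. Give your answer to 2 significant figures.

30 N

For the cart on the incline: the weight component along the slope is m₁g sin 51° = 2 × 10 × 0.7771 = 15.542 N and the normal force is N = m₁g cos 51° = 12.586 N.
Kinetic friction opposes the cart's motion up the incline: f = μN = 0.09 × 12.586 = 1.133 N acting down the slope.
Newton's second law for the cart (up-slope positive): T − 15.542 − 1.133 = 2 a. For the hanging bucket (downward positive): 9 × 10 − T = 9 a.
Adding the two equations eliminates T: 73.325 = 11 a, so a = 6.6659 m/s².
Then from the hanging bucket's equation, T = 9 × (10 − 6.6659) = 30.007 N.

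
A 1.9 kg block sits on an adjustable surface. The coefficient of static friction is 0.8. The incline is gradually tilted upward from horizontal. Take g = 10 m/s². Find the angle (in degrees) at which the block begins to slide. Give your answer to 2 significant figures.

39°

At the threshold of sliding, static friction is at its maximum μ_s N and exactly balances the weight component along the incline: mg sin θ = μ_s mg cos θ.
Hence tan θ = μ_s = 0.8, so θ = arctan(0.8) = 38.6598°.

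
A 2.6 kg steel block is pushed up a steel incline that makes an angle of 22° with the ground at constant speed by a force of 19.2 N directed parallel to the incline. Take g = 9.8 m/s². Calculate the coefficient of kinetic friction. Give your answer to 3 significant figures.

At constant speed ΣF = 0 along the incline. The applied 19.2 N acts up the slope; the weight component mg sin 22° = 9.545 N and kinetic friction μN both act down the slope.
So 19.2 = 9.545 + μ × 23.625, giving μ = (19.2 − 9.545) / 23.625 = 0.4087.

0.409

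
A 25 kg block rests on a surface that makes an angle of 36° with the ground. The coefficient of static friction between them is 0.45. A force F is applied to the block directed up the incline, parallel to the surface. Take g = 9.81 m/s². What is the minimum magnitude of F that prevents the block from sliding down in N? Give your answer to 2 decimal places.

The normal force is N = mg cos 36° = 198.411 N. With F at its minimum the block is on the verge of sliding down, so static friction is at its maximum μ_s N = 0.45 × 198.411 = 89.285 N and acts up the slope.
Equilibrium along the incline: F + μ_s N = mg sin 36°, so F = 144.154 − 89.285 = 54.869 N.

54.87 N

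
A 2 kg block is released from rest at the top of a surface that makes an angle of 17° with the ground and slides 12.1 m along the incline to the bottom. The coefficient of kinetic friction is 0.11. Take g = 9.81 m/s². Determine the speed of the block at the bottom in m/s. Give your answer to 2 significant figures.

6.7 m/s

The weight component along the incline is mg sin 17° = 5.736 N and the normal force is N = mg cos 17° = 18.763 N.
Friction up the slope is f = μN = 0.11 × 18.763 = 2.064 N, so the net downslope force is 5.736 − 2.064 = 3.672 N and a = 3.672 / 2 = 1.8360 m/s².
Starting from rest over a distance of 12.1 m, v² = 2aL = 2 × 1.8360 × 12.1 = 44.4312, so v = 6.6657 m/s.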